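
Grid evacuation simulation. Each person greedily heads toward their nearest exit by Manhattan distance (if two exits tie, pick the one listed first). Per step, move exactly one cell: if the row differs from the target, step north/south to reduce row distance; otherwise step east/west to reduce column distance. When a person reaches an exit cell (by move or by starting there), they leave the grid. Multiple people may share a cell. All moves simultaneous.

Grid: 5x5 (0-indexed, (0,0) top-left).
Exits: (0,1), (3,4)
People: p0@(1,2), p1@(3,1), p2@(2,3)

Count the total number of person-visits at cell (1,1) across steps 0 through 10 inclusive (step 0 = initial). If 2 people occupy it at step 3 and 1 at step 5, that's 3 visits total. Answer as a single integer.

Step 0: p0@(1,2) p1@(3,1) p2@(2,3) -> at (1,1): 0 [-], cum=0
Step 1: p0@(0,2) p1@(2,1) p2@(3,3) -> at (1,1): 0 [-], cum=0
Step 2: p0@ESC p1@(1,1) p2@ESC -> at (1,1): 1 [p1], cum=1
Step 3: p0@ESC p1@ESC p2@ESC -> at (1,1): 0 [-], cum=1
Total visits = 1

Answer: 1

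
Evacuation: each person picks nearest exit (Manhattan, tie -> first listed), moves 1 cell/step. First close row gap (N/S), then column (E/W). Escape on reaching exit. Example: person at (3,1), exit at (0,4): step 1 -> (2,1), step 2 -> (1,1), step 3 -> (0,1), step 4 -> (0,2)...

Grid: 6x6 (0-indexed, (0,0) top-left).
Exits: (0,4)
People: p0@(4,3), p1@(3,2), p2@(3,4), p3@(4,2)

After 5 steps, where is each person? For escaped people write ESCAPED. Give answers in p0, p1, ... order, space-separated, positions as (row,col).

Step 1: p0:(4,3)->(3,3) | p1:(3,2)->(2,2) | p2:(3,4)->(2,4) | p3:(4,2)->(3,2)
Step 2: p0:(3,3)->(2,3) | p1:(2,2)->(1,2) | p2:(2,4)->(1,4) | p3:(3,2)->(2,2)
Step 3: p0:(2,3)->(1,3) | p1:(1,2)->(0,2) | p2:(1,4)->(0,4)->EXIT | p3:(2,2)->(1,2)
Step 4: p0:(1,3)->(0,3) | p1:(0,2)->(0,3) | p2:escaped | p3:(1,2)->(0,2)
Step 5: p0:(0,3)->(0,4)->EXIT | p1:(0,3)->(0,4)->EXIT | p2:escaped | p3:(0,2)->(0,3)

ESCAPED ESCAPED ESCAPED (0,3)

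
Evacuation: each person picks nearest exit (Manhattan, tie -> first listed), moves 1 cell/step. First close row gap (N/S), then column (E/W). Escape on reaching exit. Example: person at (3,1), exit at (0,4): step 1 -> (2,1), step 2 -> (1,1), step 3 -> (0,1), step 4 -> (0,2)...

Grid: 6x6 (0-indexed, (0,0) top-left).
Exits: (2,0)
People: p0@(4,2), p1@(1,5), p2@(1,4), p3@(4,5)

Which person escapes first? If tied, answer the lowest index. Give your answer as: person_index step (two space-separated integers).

Answer: 0 4

Derivation:
Step 1: p0:(4,2)->(3,2) | p1:(1,5)->(2,5) | p2:(1,4)->(2,4) | p3:(4,5)->(3,5)
Step 2: p0:(3,2)->(2,2) | p1:(2,5)->(2,4) | p2:(2,4)->(2,3) | p3:(3,5)->(2,5)
Step 3: p0:(2,2)->(2,1) | p1:(2,4)->(2,3) | p2:(2,3)->(2,2) | p3:(2,5)->(2,4)
Step 4: p0:(2,1)->(2,0)->EXIT | p1:(2,3)->(2,2) | p2:(2,2)->(2,1) | p3:(2,4)->(2,3)
Step 5: p0:escaped | p1:(2,2)->(2,1) | p2:(2,1)->(2,0)->EXIT | p3:(2,3)->(2,2)
Step 6: p0:escaped | p1:(2,1)->(2,0)->EXIT | p2:escaped | p3:(2,2)->(2,1)
Step 7: p0:escaped | p1:escaped | p2:escaped | p3:(2,1)->(2,0)->EXIT
Exit steps: [4, 6, 5, 7]
First to escape: p0 at step 4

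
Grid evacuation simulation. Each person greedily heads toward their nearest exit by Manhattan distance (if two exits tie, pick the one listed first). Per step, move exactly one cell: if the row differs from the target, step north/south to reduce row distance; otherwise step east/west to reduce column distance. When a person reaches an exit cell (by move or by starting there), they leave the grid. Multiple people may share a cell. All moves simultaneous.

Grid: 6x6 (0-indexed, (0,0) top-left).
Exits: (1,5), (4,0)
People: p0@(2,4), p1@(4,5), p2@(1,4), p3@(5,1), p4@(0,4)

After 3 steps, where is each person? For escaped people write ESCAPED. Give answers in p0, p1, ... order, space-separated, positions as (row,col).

Step 1: p0:(2,4)->(1,4) | p1:(4,5)->(3,5) | p2:(1,4)->(1,5)->EXIT | p3:(5,1)->(4,1) | p4:(0,4)->(1,4)
Step 2: p0:(1,4)->(1,5)->EXIT | p1:(3,5)->(2,5) | p2:escaped | p3:(4,1)->(4,0)->EXIT | p4:(1,4)->(1,5)->EXIT
Step 3: p0:escaped | p1:(2,5)->(1,5)->EXIT | p2:escaped | p3:escaped | p4:escaped

ESCAPED ESCAPED ESCAPED ESCAPED ESCAPED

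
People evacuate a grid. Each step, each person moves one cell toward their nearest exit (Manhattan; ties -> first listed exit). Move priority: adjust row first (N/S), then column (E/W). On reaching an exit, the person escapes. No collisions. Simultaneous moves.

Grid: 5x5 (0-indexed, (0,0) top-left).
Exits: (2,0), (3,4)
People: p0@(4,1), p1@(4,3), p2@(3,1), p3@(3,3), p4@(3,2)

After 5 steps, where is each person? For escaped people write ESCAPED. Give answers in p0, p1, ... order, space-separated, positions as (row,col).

Step 1: p0:(4,1)->(3,1) | p1:(4,3)->(3,3) | p2:(3,1)->(2,1) | p3:(3,3)->(3,4)->EXIT | p4:(3,2)->(3,3)
Step 2: p0:(3,1)->(2,1) | p1:(3,3)->(3,4)->EXIT | p2:(2,1)->(2,0)->EXIT | p3:escaped | p4:(3,3)->(3,4)->EXIT
Step 3: p0:(2,1)->(2,0)->EXIT | p1:escaped | p2:escaped | p3:escaped | p4:escaped

ESCAPED ESCAPED ESCAPED ESCAPED ESCAPED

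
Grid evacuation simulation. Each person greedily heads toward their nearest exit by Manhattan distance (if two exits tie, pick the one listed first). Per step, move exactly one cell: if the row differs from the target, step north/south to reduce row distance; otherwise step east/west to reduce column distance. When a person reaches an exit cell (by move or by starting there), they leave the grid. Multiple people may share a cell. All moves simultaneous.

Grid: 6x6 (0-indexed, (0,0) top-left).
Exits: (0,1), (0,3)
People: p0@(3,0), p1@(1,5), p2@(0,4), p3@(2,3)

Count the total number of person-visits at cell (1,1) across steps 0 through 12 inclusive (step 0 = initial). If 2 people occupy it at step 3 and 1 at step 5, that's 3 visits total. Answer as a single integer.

Answer: 0

Derivation:
Step 0: p0@(3,0) p1@(1,5) p2@(0,4) p3@(2,3) -> at (1,1): 0 [-], cum=0
Step 1: p0@(2,0) p1@(0,5) p2@ESC p3@(1,3) -> at (1,1): 0 [-], cum=0
Step 2: p0@(1,0) p1@(0,4) p2@ESC p3@ESC -> at (1,1): 0 [-], cum=0
Step 3: p0@(0,0) p1@ESC p2@ESC p3@ESC -> at (1,1): 0 [-], cum=0
Step 4: p0@ESC p1@ESC p2@ESC p3@ESC -> at (1,1): 0 [-], cum=0
Total visits = 0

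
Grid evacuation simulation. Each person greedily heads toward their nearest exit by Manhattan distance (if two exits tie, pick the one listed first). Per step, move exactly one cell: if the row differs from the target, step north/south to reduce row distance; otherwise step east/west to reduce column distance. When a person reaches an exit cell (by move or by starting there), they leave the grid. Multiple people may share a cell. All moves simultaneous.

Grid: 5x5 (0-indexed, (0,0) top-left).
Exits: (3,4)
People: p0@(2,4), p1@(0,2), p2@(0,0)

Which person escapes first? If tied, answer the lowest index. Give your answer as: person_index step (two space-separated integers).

Answer: 0 1

Derivation:
Step 1: p0:(2,4)->(3,4)->EXIT | p1:(0,2)->(1,2) | p2:(0,0)->(1,0)
Step 2: p0:escaped | p1:(1,2)->(2,2) | p2:(1,0)->(2,0)
Step 3: p0:escaped | p1:(2,2)->(3,2) | p2:(2,0)->(3,0)
Step 4: p0:escaped | p1:(3,2)->(3,3) | p2:(3,0)->(3,1)
Step 5: p0:escaped | p1:(3,3)->(3,4)->EXIT | p2:(3,1)->(3,2)
Step 6: p0:escaped | p1:escaped | p2:(3,2)->(3,3)
Step 7: p0:escaped | p1:escaped | p2:(3,3)->(3,4)->EXIT
Exit steps: [1, 5, 7]
First to escape: p0 at step 1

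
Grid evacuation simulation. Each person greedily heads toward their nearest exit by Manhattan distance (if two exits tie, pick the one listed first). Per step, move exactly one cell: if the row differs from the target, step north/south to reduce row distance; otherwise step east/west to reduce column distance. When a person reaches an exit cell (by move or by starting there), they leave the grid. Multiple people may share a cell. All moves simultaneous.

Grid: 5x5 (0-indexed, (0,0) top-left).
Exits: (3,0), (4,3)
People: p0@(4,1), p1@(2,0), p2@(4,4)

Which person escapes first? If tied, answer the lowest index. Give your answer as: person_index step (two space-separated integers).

Step 1: p0:(4,1)->(3,1) | p1:(2,0)->(3,0)->EXIT | p2:(4,4)->(4,3)->EXIT
Step 2: p0:(3,1)->(3,0)->EXIT | p1:escaped | p2:escaped
Exit steps: [2, 1, 1]
First to escape: p1 at step 1

Answer: 1 1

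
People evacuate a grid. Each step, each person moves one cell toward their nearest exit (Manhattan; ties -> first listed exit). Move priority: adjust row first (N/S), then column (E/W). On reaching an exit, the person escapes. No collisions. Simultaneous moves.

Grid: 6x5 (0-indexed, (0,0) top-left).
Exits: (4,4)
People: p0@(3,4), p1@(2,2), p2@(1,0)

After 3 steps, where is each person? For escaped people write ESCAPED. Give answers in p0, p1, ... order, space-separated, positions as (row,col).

Step 1: p0:(3,4)->(4,4)->EXIT | p1:(2,2)->(3,2) | p2:(1,0)->(2,0)
Step 2: p0:escaped | p1:(3,2)->(4,2) | p2:(2,0)->(3,0)
Step 3: p0:escaped | p1:(4,2)->(4,3) | p2:(3,0)->(4,0)

ESCAPED (4,3) (4,0)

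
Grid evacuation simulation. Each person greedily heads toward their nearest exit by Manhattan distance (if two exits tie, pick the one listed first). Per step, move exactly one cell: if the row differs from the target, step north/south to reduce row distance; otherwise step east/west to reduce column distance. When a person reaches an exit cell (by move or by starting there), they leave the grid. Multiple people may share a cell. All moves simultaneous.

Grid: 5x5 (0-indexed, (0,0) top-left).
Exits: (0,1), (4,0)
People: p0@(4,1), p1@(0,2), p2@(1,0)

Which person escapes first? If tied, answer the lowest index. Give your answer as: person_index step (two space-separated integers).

Step 1: p0:(4,1)->(4,0)->EXIT | p1:(0,2)->(0,1)->EXIT | p2:(1,0)->(0,0)
Step 2: p0:escaped | p1:escaped | p2:(0,0)->(0,1)->EXIT
Exit steps: [1, 1, 2]
First to escape: p0 at step 1

Answer: 0 1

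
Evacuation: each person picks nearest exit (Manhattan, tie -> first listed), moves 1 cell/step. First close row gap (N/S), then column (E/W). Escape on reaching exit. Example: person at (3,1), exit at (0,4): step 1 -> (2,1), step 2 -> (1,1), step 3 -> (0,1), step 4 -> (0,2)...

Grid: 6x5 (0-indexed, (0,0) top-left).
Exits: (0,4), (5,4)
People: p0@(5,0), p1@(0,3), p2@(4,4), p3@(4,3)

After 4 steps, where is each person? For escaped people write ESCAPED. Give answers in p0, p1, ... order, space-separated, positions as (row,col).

Step 1: p0:(5,0)->(5,1) | p1:(0,3)->(0,4)->EXIT | p2:(4,4)->(5,4)->EXIT | p3:(4,3)->(5,3)
Step 2: p0:(5,1)->(5,2) | p1:escaped | p2:escaped | p3:(5,3)->(5,4)->EXIT
Step 3: p0:(5,2)->(5,3) | p1:escaped | p2:escaped | p3:escaped
Step 4: p0:(5,3)->(5,4)->EXIT | p1:escaped | p2:escaped | p3:escaped

ESCAPED ESCAPED ESCAPED ESCAPED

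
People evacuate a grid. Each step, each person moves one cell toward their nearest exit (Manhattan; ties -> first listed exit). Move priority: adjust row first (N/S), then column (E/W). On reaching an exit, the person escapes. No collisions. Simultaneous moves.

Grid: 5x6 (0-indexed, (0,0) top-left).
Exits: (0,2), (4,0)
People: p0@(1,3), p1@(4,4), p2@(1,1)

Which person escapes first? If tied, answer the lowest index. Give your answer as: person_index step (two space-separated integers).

Step 1: p0:(1,3)->(0,3) | p1:(4,4)->(4,3) | p2:(1,1)->(0,1)
Step 2: p0:(0,3)->(0,2)->EXIT | p1:(4,3)->(4,2) | p2:(0,1)->(0,2)->EXIT
Step 3: p0:escaped | p1:(4,2)->(4,1) | p2:escaped
Step 4: p0:escaped | p1:(4,1)->(4,0)->EXIT | p2:escaped
Exit steps: [2, 4, 2]
First to escape: p0 at step 2

Answer: 0 2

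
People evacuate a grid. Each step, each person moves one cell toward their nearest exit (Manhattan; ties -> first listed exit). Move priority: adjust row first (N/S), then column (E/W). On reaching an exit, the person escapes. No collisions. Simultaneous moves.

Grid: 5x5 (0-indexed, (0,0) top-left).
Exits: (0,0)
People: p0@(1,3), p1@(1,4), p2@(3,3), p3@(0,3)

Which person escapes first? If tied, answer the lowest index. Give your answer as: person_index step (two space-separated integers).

Step 1: p0:(1,3)->(0,3) | p1:(1,4)->(0,4) | p2:(3,3)->(2,3) | p3:(0,3)->(0,2)
Step 2: p0:(0,3)->(0,2) | p1:(0,4)->(0,3) | p2:(2,3)->(1,3) | p3:(0,2)->(0,1)
Step 3: p0:(0,2)->(0,1) | p1:(0,3)->(0,2) | p2:(1,3)->(0,3) | p3:(0,1)->(0,0)->EXIT
Step 4: p0:(0,1)->(0,0)->EXIT | p1:(0,2)->(0,1) | p2:(0,3)->(0,2) | p3:escaped
Step 5: p0:escaped | p1:(0,1)->(0,0)->EXIT | p2:(0,2)->(0,1) | p3:escaped
Step 6: p0:escaped | p1:escaped | p2:(0,1)->(0,0)->EXIT | p3:escaped
Exit steps: [4, 5, 6, 3]
First to escape: p3 at step 3

Answer: 3 3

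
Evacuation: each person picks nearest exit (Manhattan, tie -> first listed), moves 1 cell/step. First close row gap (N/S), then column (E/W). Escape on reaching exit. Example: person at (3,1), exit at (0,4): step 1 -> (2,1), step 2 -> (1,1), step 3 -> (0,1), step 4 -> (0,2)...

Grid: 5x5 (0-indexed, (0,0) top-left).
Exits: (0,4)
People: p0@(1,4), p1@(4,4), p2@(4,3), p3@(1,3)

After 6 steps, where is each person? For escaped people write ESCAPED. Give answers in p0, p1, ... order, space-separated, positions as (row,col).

Step 1: p0:(1,4)->(0,4)->EXIT | p1:(4,4)->(3,4) | p2:(4,3)->(3,3) | p3:(1,3)->(0,3)
Step 2: p0:escaped | p1:(3,4)->(2,4) | p2:(3,3)->(2,3) | p3:(0,3)->(0,4)->EXIT
Step 3: p0:escaped | p1:(2,4)->(1,4) | p2:(2,3)->(1,3) | p3:escaped
Step 4: p0:escaped | p1:(1,4)->(0,4)->EXIT | p2:(1,3)->(0,3) | p3:escaped
Step 5: p0:escaped | p1:escaped | p2:(0,3)->(0,4)->EXIT | p3:escaped

ESCAPED ESCAPED ESCAPED ESCAPED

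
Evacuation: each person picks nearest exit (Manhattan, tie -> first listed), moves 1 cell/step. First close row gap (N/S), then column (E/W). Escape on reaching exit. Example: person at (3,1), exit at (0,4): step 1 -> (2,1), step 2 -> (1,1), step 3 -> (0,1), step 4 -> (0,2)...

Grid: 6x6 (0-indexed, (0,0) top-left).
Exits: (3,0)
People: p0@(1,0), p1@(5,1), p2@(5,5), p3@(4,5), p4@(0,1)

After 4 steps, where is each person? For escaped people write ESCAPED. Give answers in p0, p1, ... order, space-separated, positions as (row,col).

Step 1: p0:(1,0)->(2,0) | p1:(5,1)->(4,1) | p2:(5,5)->(4,5) | p3:(4,5)->(3,5) | p4:(0,1)->(1,1)
Step 2: p0:(2,0)->(3,0)->EXIT | p1:(4,1)->(3,1) | p2:(4,5)->(3,5) | p3:(3,5)->(3,4) | p4:(1,1)->(2,1)
Step 3: p0:escaped | p1:(3,1)->(3,0)->EXIT | p2:(3,5)->(3,4) | p3:(3,4)->(3,3) | p4:(2,1)->(3,1)
Step 4: p0:escaped | p1:escaped | p2:(3,4)->(3,3) | p3:(3,3)->(3,2) | p4:(3,1)->(3,0)->EXIT

ESCAPED ESCAPED (3,3) (3,2) ESCAPED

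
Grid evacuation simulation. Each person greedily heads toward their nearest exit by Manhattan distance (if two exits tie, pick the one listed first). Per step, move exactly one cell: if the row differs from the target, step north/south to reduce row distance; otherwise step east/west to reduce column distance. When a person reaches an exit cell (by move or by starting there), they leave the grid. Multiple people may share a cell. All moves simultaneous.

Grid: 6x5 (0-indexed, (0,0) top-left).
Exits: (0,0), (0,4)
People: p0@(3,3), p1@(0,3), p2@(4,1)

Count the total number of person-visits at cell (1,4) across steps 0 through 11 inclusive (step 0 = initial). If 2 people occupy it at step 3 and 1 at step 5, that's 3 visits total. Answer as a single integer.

Step 0: p0@(3,3) p1@(0,3) p2@(4,1) -> at (1,4): 0 [-], cum=0
Step 1: p0@(2,3) p1@ESC p2@(3,1) -> at (1,4): 0 [-], cum=0
Step 2: p0@(1,3) p1@ESC p2@(2,1) -> at (1,4): 0 [-], cum=0
Step 3: p0@(0,3) p1@ESC p2@(1,1) -> at (1,4): 0 [-], cum=0
Step 4: p0@ESC p1@ESC p2@(0,1) -> at (1,4): 0 [-], cum=0
Step 5: p0@ESC p1@ESC p2@ESC -> at (1,4): 0 [-], cum=0
Total visits = 0

Answer: 0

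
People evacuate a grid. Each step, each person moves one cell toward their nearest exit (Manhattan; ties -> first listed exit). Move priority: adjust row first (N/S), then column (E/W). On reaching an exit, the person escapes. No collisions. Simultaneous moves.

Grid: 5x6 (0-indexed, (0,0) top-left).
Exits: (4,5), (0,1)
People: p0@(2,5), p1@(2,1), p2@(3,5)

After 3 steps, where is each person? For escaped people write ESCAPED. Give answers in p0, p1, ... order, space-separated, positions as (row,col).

Step 1: p0:(2,5)->(3,5) | p1:(2,1)->(1,1) | p2:(3,5)->(4,5)->EXIT
Step 2: p0:(3,5)->(4,5)->EXIT | p1:(1,1)->(0,1)->EXIT | p2:escaped

ESCAPED ESCAPED ESCAPED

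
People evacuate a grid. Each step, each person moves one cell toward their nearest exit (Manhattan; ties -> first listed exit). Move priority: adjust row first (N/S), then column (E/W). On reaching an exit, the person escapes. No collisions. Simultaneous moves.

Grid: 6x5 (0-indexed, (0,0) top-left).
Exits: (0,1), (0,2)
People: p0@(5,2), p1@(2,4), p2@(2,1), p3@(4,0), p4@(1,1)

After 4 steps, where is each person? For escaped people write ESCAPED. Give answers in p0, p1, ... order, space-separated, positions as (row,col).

Step 1: p0:(5,2)->(4,2) | p1:(2,4)->(1,4) | p2:(2,1)->(1,1) | p3:(4,0)->(3,0) | p4:(1,1)->(0,1)->EXIT
Step 2: p0:(4,2)->(3,2) | p1:(1,4)->(0,4) | p2:(1,1)->(0,1)->EXIT | p3:(3,0)->(2,0) | p4:escaped
Step 3: p0:(3,2)->(2,2) | p1:(0,4)->(0,3) | p2:escaped | p3:(2,0)->(1,0) | p4:escaped
Step 4: p0:(2,2)->(1,2) | p1:(0,3)->(0,2)->EXIT | p2:escaped | p3:(1,0)->(0,0) | p4:escaped

(1,2) ESCAPED ESCAPED (0,0) ESCAPED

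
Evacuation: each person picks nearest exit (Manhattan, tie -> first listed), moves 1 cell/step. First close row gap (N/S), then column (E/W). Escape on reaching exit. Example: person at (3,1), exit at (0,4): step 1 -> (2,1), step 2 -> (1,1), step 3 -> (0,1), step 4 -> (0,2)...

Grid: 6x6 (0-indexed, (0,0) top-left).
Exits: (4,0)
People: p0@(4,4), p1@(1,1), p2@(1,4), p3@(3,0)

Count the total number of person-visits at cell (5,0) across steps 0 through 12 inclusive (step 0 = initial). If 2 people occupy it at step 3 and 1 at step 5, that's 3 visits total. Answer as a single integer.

Answer: 0

Derivation:
Step 0: p0@(4,4) p1@(1,1) p2@(1,4) p3@(3,0) -> at (5,0): 0 [-], cum=0
Step 1: p0@(4,3) p1@(2,1) p2@(2,4) p3@ESC -> at (5,0): 0 [-], cum=0
Step 2: p0@(4,2) p1@(3,1) p2@(3,4) p3@ESC -> at (5,0): 0 [-], cum=0
Step 3: p0@(4,1) p1@(4,1) p2@(4,4) p3@ESC -> at (5,0): 0 [-], cum=0
Step 4: p0@ESC p1@ESC p2@(4,3) p3@ESC -> at (5,0): 0 [-], cum=0
Step 5: p0@ESC p1@ESC p2@(4,2) p3@ESC -> at (5,0): 0 [-], cum=0
Step 6: p0@ESC p1@ESC p2@(4,1) p3@ESC -> at (5,0): 0 [-], cum=0
Step 7: p0@ESC p1@ESC p2@ESC p3@ESC -> at (5,0): 0 [-], cum=0
Total visits = 0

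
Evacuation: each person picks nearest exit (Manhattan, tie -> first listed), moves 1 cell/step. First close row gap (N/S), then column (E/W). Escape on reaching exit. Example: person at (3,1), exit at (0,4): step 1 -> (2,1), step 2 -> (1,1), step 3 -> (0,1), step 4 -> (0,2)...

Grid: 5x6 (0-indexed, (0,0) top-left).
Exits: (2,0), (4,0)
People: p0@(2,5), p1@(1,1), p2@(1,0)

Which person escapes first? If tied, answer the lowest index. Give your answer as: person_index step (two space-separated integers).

Step 1: p0:(2,5)->(2,4) | p1:(1,1)->(2,1) | p2:(1,0)->(2,0)->EXIT
Step 2: p0:(2,4)->(2,3) | p1:(2,1)->(2,0)->EXIT | p2:escaped
Step 3: p0:(2,3)->(2,2) | p1:escaped | p2:escaped
Step 4: p0:(2,2)->(2,1) | p1:escaped | p2:escaped
Step 5: p0:(2,1)->(2,0)->EXIT | p1:escaped | p2:escaped
Exit steps: [5, 2, 1]
First to escape: p2 at step 1

Answer: 2 1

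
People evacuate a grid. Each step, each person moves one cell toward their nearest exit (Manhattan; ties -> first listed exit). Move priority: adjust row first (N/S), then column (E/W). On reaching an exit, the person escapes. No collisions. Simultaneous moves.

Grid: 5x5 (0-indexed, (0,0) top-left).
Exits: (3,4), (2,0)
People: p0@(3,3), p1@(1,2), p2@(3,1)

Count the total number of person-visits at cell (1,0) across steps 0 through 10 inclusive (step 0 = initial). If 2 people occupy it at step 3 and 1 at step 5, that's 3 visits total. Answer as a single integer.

Step 0: p0@(3,3) p1@(1,2) p2@(3,1) -> at (1,0): 0 [-], cum=0
Step 1: p0@ESC p1@(2,2) p2@(2,1) -> at (1,0): 0 [-], cum=0
Step 2: p0@ESC p1@(2,1) p2@ESC -> at (1,0): 0 [-], cum=0
Step 3: p0@ESC p1@ESC p2@ESC -> at (1,0): 0 [-], cum=0
Total visits = 0

Answer: 0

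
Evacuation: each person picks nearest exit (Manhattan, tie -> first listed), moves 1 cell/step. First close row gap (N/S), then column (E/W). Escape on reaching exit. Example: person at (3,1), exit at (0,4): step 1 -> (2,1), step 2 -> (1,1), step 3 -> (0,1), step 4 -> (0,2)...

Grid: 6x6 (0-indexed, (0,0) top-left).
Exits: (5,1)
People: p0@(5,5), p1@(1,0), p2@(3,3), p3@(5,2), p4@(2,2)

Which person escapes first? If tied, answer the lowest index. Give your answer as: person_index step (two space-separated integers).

Answer: 3 1

Derivation:
Step 1: p0:(5,5)->(5,4) | p1:(1,0)->(2,0) | p2:(3,3)->(4,3) | p3:(5,2)->(5,1)->EXIT | p4:(2,2)->(3,2)
Step 2: p0:(5,4)->(5,3) | p1:(2,0)->(3,0) | p2:(4,3)->(5,3) | p3:escaped | p4:(3,2)->(4,2)
Step 3: p0:(5,3)->(5,2) | p1:(3,0)->(4,0) | p2:(5,3)->(5,2) | p3:escaped | p4:(4,2)->(5,2)
Step 4: p0:(5,2)->(5,1)->EXIT | p1:(4,0)->(5,0) | p2:(5,2)->(5,1)->EXIT | p3:escaped | p4:(5,2)->(5,1)->EXIT
Step 5: p0:escaped | p1:(5,0)->(5,1)->EXIT | p2:escaped | p3:escaped | p4:escaped
Exit steps: [4, 5, 4, 1, 4]
First to escape: p3 at step 1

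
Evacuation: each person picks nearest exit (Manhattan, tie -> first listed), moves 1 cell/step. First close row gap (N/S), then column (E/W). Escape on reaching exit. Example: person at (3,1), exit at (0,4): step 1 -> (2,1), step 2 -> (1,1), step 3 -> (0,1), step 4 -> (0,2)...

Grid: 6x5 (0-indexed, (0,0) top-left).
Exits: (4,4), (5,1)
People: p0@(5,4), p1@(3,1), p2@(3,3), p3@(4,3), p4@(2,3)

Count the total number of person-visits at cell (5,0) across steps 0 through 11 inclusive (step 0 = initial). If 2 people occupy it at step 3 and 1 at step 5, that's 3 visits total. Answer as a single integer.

Step 0: p0@(5,4) p1@(3,1) p2@(3,3) p3@(4,3) p4@(2,3) -> at (5,0): 0 [-], cum=0
Step 1: p0@ESC p1@(4,1) p2@(4,3) p3@ESC p4@(3,3) -> at (5,0): 0 [-], cum=0
Step 2: p0@ESC p1@ESC p2@ESC p3@ESC p4@(4,3) -> at (5,0): 0 [-], cum=0
Step 3: p0@ESC p1@ESC p2@ESC p3@ESC p4@ESC -> at (5,0): 0 [-], cum=0
Total visits = 0

Answer: 0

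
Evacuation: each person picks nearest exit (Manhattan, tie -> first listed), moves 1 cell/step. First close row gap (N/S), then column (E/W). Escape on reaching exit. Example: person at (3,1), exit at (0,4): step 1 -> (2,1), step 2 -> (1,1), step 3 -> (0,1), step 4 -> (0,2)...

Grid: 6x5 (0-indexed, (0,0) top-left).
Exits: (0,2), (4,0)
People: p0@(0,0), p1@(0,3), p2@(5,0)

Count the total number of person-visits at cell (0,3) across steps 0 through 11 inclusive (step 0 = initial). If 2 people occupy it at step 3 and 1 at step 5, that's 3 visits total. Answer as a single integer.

Step 0: p0@(0,0) p1@(0,3) p2@(5,0) -> at (0,3): 1 [p1], cum=1
Step 1: p0@(0,1) p1@ESC p2@ESC -> at (0,3): 0 [-], cum=1
Step 2: p0@ESC p1@ESC p2@ESC -> at (0,3): 0 [-], cum=1
Total visits = 1

Answer: 1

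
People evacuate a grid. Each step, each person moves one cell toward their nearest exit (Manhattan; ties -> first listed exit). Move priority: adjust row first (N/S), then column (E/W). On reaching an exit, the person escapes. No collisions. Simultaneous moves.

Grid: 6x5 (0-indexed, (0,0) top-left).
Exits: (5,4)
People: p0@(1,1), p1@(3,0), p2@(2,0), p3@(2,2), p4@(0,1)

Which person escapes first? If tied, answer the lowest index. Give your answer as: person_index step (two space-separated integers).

Answer: 3 5

Derivation:
Step 1: p0:(1,1)->(2,1) | p1:(3,0)->(4,0) | p2:(2,0)->(3,0) | p3:(2,2)->(3,2) | p4:(0,1)->(1,1)
Step 2: p0:(2,1)->(3,1) | p1:(4,0)->(5,0) | p2:(3,0)->(4,0) | p3:(3,2)->(4,2) | p4:(1,1)->(2,1)
Step 3: p0:(3,1)->(4,1) | p1:(5,0)->(5,1) | p2:(4,0)->(5,0) | p3:(4,2)->(5,2) | p4:(2,1)->(3,1)
Step 4: p0:(4,1)->(5,1) | p1:(5,1)->(5,2) | p2:(5,0)->(5,1) | p3:(5,2)->(5,3) | p4:(3,1)->(4,1)
Step 5: p0:(5,1)->(5,2) | p1:(5,2)->(5,3) | p2:(5,1)->(5,2) | p3:(5,3)->(5,4)->EXIT | p4:(4,1)->(5,1)
Step 6: p0:(5,2)->(5,3) | p1:(5,3)->(5,4)->EXIT | p2:(5,2)->(5,3) | p3:escaped | p4:(5,1)->(5,2)
Step 7: p0:(5,3)->(5,4)->EXIT | p1:escaped | p2:(5,3)->(5,4)->EXIT | p3:escaped | p4:(5,2)->(5,3)
Step 8: p0:escaped | p1:escaped | p2:escaped | p3:escaped | p4:(5,3)->(5,4)->EXIT
Exit steps: [7, 6, 7, 5, 8]
First to escape: p3 at step 5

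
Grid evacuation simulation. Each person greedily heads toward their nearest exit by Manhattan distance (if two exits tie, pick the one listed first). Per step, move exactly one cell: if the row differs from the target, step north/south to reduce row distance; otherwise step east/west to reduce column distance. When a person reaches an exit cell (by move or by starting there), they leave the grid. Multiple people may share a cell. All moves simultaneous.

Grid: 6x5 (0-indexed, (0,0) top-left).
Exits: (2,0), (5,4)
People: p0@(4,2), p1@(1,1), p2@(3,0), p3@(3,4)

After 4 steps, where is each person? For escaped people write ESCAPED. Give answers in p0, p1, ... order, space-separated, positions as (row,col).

Step 1: p0:(4,2)->(5,2) | p1:(1,1)->(2,1) | p2:(3,0)->(2,0)->EXIT | p3:(3,4)->(4,4)
Step 2: p0:(5,2)->(5,3) | p1:(2,1)->(2,0)->EXIT | p2:escaped | p3:(4,4)->(5,4)->EXIT
Step 3: p0:(5,3)->(5,4)->EXIT | p1:escaped | p2:escaped | p3:escaped

ESCAPED ESCAPED ESCAPED ESCAPED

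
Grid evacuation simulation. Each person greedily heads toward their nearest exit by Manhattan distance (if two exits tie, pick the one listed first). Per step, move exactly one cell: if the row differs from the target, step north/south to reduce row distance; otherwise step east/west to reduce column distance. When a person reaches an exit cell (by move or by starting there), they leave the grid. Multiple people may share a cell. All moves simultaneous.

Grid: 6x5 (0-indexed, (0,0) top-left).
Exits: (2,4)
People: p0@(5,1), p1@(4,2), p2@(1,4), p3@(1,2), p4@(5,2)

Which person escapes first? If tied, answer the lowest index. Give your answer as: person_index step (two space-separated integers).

Step 1: p0:(5,1)->(4,1) | p1:(4,2)->(3,2) | p2:(1,4)->(2,4)->EXIT | p3:(1,2)->(2,2) | p4:(5,2)->(4,2)
Step 2: p0:(4,1)->(3,1) | p1:(3,2)->(2,2) | p2:escaped | p3:(2,2)->(2,3) | p4:(4,2)->(3,2)
Step 3: p0:(3,1)->(2,1) | p1:(2,2)->(2,3) | p2:escaped | p3:(2,3)->(2,4)->EXIT | p4:(3,2)->(2,2)
Step 4: p0:(2,1)->(2,2) | p1:(2,3)->(2,4)->EXIT | p2:escaped | p3:escaped | p4:(2,2)->(2,3)
Step 5: p0:(2,2)->(2,3) | p1:escaped | p2:escaped | p3:escaped | p4:(2,3)->(2,4)->EXIT
Step 6: p0:(2,3)->(2,4)->EXIT | p1:escaped | p2:escaped | p3:escaped | p4:escaped
Exit steps: [6, 4, 1, 3, 5]
First to escape: p2 at step 1

Answer: 2 1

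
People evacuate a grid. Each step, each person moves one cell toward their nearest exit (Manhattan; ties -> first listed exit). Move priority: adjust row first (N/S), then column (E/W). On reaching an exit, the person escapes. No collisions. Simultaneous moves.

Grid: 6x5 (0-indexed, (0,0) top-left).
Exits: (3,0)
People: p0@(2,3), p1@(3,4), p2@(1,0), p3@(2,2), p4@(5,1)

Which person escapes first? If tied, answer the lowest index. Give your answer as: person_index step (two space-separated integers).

Answer: 2 2

Derivation:
Step 1: p0:(2,3)->(3,3) | p1:(3,4)->(3,3) | p2:(1,0)->(2,0) | p3:(2,2)->(3,2) | p4:(5,1)->(4,1)
Step 2: p0:(3,3)->(3,2) | p1:(3,3)->(3,2) | p2:(2,0)->(3,0)->EXIT | p3:(3,2)->(3,1) | p4:(4,1)->(3,1)
Step 3: p0:(3,2)->(3,1) | p1:(3,2)->(3,1) | p2:escaped | p3:(3,1)->(3,0)->EXIT | p4:(3,1)->(3,0)->EXIT
Step 4: p0:(3,1)->(3,0)->EXIT | p1:(3,1)->(3,0)->EXIT | p2:escaped | p3:escaped | p4:escaped
Exit steps: [4, 4, 2, 3, 3]
First to escape: p2 at step 2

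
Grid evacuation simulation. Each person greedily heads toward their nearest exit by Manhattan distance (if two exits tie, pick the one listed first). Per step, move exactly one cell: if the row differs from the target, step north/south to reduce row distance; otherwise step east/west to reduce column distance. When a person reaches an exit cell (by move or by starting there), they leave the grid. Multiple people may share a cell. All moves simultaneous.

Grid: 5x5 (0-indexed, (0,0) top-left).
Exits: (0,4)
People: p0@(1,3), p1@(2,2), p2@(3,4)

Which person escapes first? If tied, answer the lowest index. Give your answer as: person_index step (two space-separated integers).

Answer: 0 2

Derivation:
Step 1: p0:(1,3)->(0,3) | p1:(2,2)->(1,2) | p2:(3,4)->(2,4)
Step 2: p0:(0,3)->(0,4)->EXIT | p1:(1,2)->(0,2) | p2:(2,4)->(1,4)
Step 3: p0:escaped | p1:(0,2)->(0,3) | p2:(1,4)->(0,4)->EXIT
Step 4: p0:escaped | p1:(0,3)->(0,4)->EXIT | p2:escaped
Exit steps: [2, 4, 3]
First to escape: p0 at step 2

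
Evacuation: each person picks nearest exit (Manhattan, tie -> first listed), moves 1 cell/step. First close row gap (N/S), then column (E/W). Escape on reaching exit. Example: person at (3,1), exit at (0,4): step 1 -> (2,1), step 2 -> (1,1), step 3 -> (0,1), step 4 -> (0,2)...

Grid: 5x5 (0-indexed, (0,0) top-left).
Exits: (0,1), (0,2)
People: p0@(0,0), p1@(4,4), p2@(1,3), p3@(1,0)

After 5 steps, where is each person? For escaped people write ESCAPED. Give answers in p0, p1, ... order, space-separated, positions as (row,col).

Step 1: p0:(0,0)->(0,1)->EXIT | p1:(4,4)->(3,4) | p2:(1,3)->(0,3) | p3:(1,0)->(0,0)
Step 2: p0:escaped | p1:(3,4)->(2,4) | p2:(0,3)->(0,2)->EXIT | p3:(0,0)->(0,1)->EXIT
Step 3: p0:escaped | p1:(2,4)->(1,4) | p2:escaped | p3:escaped
Step 4: p0:escaped | p1:(1,4)->(0,4) | p2:escaped | p3:escaped
Step 5: p0:escaped | p1:(0,4)->(0,3) | p2:escaped | p3:escaped

ESCAPED (0,3) ESCAPED ESCAPED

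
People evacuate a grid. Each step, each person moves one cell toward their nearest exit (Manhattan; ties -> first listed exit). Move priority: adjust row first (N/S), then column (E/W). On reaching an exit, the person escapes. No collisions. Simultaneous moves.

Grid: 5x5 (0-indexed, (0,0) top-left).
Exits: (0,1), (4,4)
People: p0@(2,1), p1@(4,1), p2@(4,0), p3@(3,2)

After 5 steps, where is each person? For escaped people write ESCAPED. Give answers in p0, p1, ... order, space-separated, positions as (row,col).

Step 1: p0:(2,1)->(1,1) | p1:(4,1)->(4,2) | p2:(4,0)->(4,1) | p3:(3,2)->(4,2)
Step 2: p0:(1,1)->(0,1)->EXIT | p1:(4,2)->(4,3) | p2:(4,1)->(4,2) | p3:(4,2)->(4,3)
Step 3: p0:escaped | p1:(4,3)->(4,4)->EXIT | p2:(4,2)->(4,3) | p3:(4,3)->(4,4)->EXIT
Step 4: p0:escaped | p1:escaped | p2:(4,3)->(4,4)->EXIT | p3:escaped

ESCAPED ESCAPED ESCAPED ESCAPED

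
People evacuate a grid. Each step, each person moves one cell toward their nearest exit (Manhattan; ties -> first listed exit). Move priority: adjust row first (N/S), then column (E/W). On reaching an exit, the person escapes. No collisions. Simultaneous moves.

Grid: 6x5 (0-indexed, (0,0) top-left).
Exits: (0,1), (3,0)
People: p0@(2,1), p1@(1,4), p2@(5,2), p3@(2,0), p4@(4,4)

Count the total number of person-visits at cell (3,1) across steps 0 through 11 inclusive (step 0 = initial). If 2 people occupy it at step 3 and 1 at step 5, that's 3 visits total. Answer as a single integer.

Step 0: p0@(2,1) p1@(1,4) p2@(5,2) p3@(2,0) p4@(4,4) -> at (3,1): 0 [-], cum=0
Step 1: p0@(1,1) p1@(0,4) p2@(4,2) p3@ESC p4@(3,4) -> at (3,1): 0 [-], cum=0
Step 2: p0@ESC p1@(0,3) p2@(3,2) p3@ESC p4@(3,3) -> at (3,1): 0 [-], cum=0
Step 3: p0@ESC p1@(0,2) p2@(3,1) p3@ESC p4@(3,2) -> at (3,1): 1 [p2], cum=1
Step 4: p0@ESC p1@ESC p2@ESC p3@ESC p4@(3,1) -> at (3,1): 1 [p4], cum=2
Step 5: p0@ESC p1@ESC p2@ESC p3@ESC p4@ESC -> at (3,1): 0 [-], cum=2
Total visits = 2

Answer: 2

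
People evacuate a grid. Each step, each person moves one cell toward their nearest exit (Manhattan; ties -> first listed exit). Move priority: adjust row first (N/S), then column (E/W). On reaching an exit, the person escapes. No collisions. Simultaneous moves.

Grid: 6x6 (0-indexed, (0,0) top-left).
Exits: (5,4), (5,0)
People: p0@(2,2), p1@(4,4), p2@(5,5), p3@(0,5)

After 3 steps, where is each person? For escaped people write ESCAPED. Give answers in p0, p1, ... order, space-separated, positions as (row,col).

Step 1: p0:(2,2)->(3,2) | p1:(4,4)->(5,4)->EXIT | p2:(5,5)->(5,4)->EXIT | p3:(0,5)->(1,5)
Step 2: p0:(3,2)->(4,2) | p1:escaped | p2:escaped | p3:(1,5)->(2,5)
Step 3: p0:(4,2)->(5,2) | p1:escaped | p2:escaped | p3:(2,5)->(3,5)

(5,2) ESCAPED ESCAPED (3,5)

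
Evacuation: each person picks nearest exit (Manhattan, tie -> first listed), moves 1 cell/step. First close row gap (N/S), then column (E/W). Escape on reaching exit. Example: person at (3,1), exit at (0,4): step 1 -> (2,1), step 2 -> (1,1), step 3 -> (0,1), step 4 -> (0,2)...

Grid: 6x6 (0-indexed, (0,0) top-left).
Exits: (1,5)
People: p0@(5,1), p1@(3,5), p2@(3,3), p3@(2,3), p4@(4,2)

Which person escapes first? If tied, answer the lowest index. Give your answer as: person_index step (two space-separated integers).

Answer: 1 2

Derivation:
Step 1: p0:(5,1)->(4,1) | p1:(3,5)->(2,5) | p2:(3,3)->(2,3) | p3:(2,3)->(1,3) | p4:(4,2)->(3,2)
Step 2: p0:(4,1)->(3,1) | p1:(2,5)->(1,5)->EXIT | p2:(2,3)->(1,3) | p3:(1,3)->(1,4) | p4:(3,2)->(2,2)
Step 3: p0:(3,1)->(2,1) | p1:escaped | p2:(1,3)->(1,4) | p3:(1,4)->(1,5)->EXIT | p4:(2,2)->(1,2)
Step 4: p0:(2,1)->(1,1) | p1:escaped | p2:(1,4)->(1,5)->EXIT | p3:escaped | p4:(1,2)->(1,3)
Step 5: p0:(1,1)->(1,2) | p1:escaped | p2:escaped | p3:escaped | p4:(1,3)->(1,4)
Step 6: p0:(1,2)->(1,3) | p1:escaped | p2:escaped | p3:escaped | p4:(1,4)->(1,5)->EXIT
Step 7: p0:(1,3)->(1,4) | p1:escaped | p2:escaped | p3:escaped | p4:escaped
Step 8: p0:(1,4)->(1,5)->EXIT | p1:escaped | p2:escaped | p3:escaped | p4:escaped
Exit steps: [8, 2, 4, 3, 6]
First to escape: p1 at step 2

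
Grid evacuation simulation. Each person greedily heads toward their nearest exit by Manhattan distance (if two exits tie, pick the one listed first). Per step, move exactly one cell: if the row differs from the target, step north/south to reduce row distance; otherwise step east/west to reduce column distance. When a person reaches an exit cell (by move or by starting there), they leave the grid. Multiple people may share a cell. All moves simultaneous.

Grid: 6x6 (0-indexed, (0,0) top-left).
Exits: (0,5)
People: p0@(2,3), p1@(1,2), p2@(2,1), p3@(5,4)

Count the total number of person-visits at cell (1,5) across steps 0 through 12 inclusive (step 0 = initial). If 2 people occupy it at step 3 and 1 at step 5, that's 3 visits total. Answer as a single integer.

Step 0: p0@(2,3) p1@(1,2) p2@(2,1) p3@(5,4) -> at (1,5): 0 [-], cum=0
Step 1: p0@(1,3) p1@(0,2) p2@(1,1) p3@(4,4) -> at (1,5): 0 [-], cum=0
Step 2: p0@(0,3) p1@(0,3) p2@(0,1) p3@(3,4) -> at (1,5): 0 [-], cum=0
Step 3: p0@(0,4) p1@(0,4) p2@(0,2) p3@(2,4) -> at (1,5): 0 [-], cum=0
Step 4: p0@ESC p1@ESC p2@(0,3) p3@(1,4) -> at (1,5): 0 [-], cum=0
Step 5: p0@ESC p1@ESC p2@(0,4) p3@(0,4) -> at (1,5): 0 [-], cum=0
Step 6: p0@ESC p1@ESC p2@ESC p3@ESC -> at (1,5): 0 [-], cum=0
Total visits = 0

Answer: 0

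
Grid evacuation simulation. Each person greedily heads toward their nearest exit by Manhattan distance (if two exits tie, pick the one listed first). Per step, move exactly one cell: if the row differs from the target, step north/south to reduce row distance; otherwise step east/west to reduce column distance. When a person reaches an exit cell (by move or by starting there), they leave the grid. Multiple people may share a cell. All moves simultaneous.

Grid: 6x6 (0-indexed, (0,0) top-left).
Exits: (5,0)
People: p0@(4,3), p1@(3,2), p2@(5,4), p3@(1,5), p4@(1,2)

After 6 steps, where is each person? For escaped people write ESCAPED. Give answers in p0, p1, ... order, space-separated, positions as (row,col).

Step 1: p0:(4,3)->(5,3) | p1:(3,2)->(4,2) | p2:(5,4)->(5,3) | p3:(1,5)->(2,5) | p4:(1,2)->(2,2)
Step 2: p0:(5,3)->(5,2) | p1:(4,2)->(5,2) | p2:(5,3)->(5,2) | p3:(2,5)->(3,5) | p4:(2,2)->(3,2)
Step 3: p0:(5,2)->(5,1) | p1:(5,2)->(5,1) | p2:(5,2)->(5,1) | p3:(3,5)->(4,5) | p4:(3,2)->(4,2)
Step 4: p0:(5,1)->(5,0)->EXIT | p1:(5,1)->(5,0)->EXIT | p2:(5,1)->(5,0)->EXIT | p3:(4,5)->(5,5) | p4:(4,2)->(5,2)
Step 5: p0:escaped | p1:escaped | p2:escaped | p3:(5,5)->(5,4) | p4:(5,2)->(5,1)
Step 6: p0:escaped | p1:escaped | p2:escaped | p3:(5,4)->(5,3) | p4:(5,1)->(5,0)->EXIT

ESCAPED ESCAPED ESCAPED (5,3) ESCAPED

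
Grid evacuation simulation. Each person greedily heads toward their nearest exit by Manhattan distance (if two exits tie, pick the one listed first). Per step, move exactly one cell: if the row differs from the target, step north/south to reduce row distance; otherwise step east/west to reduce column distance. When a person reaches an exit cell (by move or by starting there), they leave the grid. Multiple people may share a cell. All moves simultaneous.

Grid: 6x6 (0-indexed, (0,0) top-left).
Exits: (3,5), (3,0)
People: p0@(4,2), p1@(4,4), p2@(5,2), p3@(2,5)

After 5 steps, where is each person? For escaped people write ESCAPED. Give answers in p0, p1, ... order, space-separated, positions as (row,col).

Step 1: p0:(4,2)->(3,2) | p1:(4,4)->(3,4) | p2:(5,2)->(4,2) | p3:(2,5)->(3,5)->EXIT
Step 2: p0:(3,2)->(3,1) | p1:(3,4)->(3,5)->EXIT | p2:(4,2)->(3,2) | p3:escaped
Step 3: p0:(3,1)->(3,0)->EXIT | p1:escaped | p2:(3,2)->(3,1) | p3:escaped
Step 4: p0:escaped | p1:escaped | p2:(3,1)->(3,0)->EXIT | p3:escaped

ESCAPED ESCAPED ESCAPED ESCAPED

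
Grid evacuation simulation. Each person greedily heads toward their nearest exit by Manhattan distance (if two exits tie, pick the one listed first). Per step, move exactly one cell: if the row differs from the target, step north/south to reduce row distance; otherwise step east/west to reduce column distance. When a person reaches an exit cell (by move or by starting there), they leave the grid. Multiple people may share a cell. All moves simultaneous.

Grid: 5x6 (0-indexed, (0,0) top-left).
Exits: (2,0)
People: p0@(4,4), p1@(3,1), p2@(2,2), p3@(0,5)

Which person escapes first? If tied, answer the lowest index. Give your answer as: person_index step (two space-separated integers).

Step 1: p0:(4,4)->(3,4) | p1:(3,1)->(2,1) | p2:(2,2)->(2,1) | p3:(0,5)->(1,5)
Step 2: p0:(3,4)->(2,4) | p1:(2,1)->(2,0)->EXIT | p2:(2,1)->(2,0)->EXIT | p3:(1,5)->(2,5)
Step 3: p0:(2,4)->(2,3) | p1:escaped | p2:escaped | p3:(2,5)->(2,4)
Step 4: p0:(2,3)->(2,2) | p1:escaped | p2:escaped | p3:(2,4)->(2,3)
Step 5: p0:(2,2)->(2,1) | p1:escaped | p2:escaped | p3:(2,3)->(2,2)
Step 6: p0:(2,1)->(2,0)->EXIT | p1:escaped | p2:escaped | p3:(2,2)->(2,1)
Step 7: p0:escaped | p1:escaped | p2:escaped | p3:(2,1)->(2,0)->EXIT
Exit steps: [6, 2, 2, 7]
First to escape: p1 at step 2

Answer: 1 2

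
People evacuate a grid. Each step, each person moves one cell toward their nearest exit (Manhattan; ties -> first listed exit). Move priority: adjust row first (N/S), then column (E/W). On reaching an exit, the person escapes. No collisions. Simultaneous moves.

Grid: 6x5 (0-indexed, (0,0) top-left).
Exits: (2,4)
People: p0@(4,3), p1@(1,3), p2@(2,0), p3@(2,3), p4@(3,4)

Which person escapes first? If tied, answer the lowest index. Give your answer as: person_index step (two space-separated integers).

Answer: 3 1

Derivation:
Step 1: p0:(4,3)->(3,3) | p1:(1,3)->(2,3) | p2:(2,0)->(2,1) | p3:(2,3)->(2,4)->EXIT | p4:(3,4)->(2,4)->EXIT
Step 2: p0:(3,3)->(2,3) | p1:(2,3)->(2,4)->EXIT | p2:(2,1)->(2,2) | p3:escaped | p4:escaped
Step 3: p0:(2,3)->(2,4)->EXIT | p1:escaped | p2:(2,2)->(2,3) | p3:escaped | p4:escaped
Step 4: p0:escaped | p1:escaped | p2:(2,3)->(2,4)->EXIT | p3:escaped | p4:escaped
Exit steps: [3, 2, 4, 1, 1]
First to escape: p3 at step 1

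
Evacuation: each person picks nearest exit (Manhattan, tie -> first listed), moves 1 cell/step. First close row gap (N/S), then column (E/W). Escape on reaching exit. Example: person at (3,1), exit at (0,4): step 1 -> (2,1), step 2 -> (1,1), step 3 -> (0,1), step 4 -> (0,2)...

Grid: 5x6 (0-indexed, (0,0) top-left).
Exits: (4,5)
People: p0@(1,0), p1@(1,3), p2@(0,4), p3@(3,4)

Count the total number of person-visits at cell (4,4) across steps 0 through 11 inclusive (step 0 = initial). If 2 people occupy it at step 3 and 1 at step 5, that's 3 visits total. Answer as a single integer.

Answer: 4

Derivation:
Step 0: p0@(1,0) p1@(1,3) p2@(0,4) p3@(3,4) -> at (4,4): 0 [-], cum=0
Step 1: p0@(2,0) p1@(2,3) p2@(1,4) p3@(4,4) -> at (4,4): 1 [p3], cum=1
Step 2: p0@(3,0) p1@(3,3) p2@(2,4) p3@ESC -> at (4,4): 0 [-], cum=1
Step 3: p0@(4,0) p1@(4,3) p2@(3,4) p3@ESC -> at (4,4): 0 [-], cum=1
Step 4: p0@(4,1) p1@(4,4) p2@(4,4) p3@ESC -> at (4,4): 2 [p1,p2], cum=3
Step 5: p0@(4,2) p1@ESC p2@ESC p3@ESC -> at (4,4): 0 [-], cum=3
Step 6: p0@(4,3) p1@ESC p2@ESC p3@ESC -> at (4,4): 0 [-], cum=3
Step 7: p0@(4,4) p1@ESC p2@ESC p3@ESC -> at (4,4): 1 [p0], cum=4
Step 8: p0@ESC p1@ESC p2@ESC p3@ESC -> at (4,4): 0 [-], cum=4
Total visits = 4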